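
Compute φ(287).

First factor: 287 = 7 × 41.
φ(7) = 7 − 1 = 6.
φ(41) = 41 − 1 = 40.
Multiply: 6 · 40 = 240.

240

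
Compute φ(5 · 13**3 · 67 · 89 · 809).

φ(52992375995) = 52992375995 · (1 − 1/5) · (1 − 1/13) · (1 − 1/67) · (1 − 1/89) · (1 − 1/809)
       = 52992375995 · 225257472/313564355 = 38068512768.

38068512768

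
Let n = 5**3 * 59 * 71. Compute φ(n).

φ(5^3) = 5^3 − 5^2 = 125 − 25 = 100.
φ(59) = 59 − 1 = 58.
φ(71) = 71 − 1 = 70.
Multiply: 100 · 58 · 70 = 406000.

406000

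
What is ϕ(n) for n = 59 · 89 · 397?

2021184

φ(59) = 59 − 1 = 58.
φ(89) = 89 − 1 = 88.
φ(397) = 397 − 1 = 396.
Multiply: 58 · 88 · 396 = 2021184.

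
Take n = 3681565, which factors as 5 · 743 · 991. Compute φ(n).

2938320

φ(5) = 5 − 1 = 4.
φ(743) = 743 − 1 = 742.
φ(991) = 991 − 1 = 990.
φ(3681565) = 4 × 742 × 990 = 2938320.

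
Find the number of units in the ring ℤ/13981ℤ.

Factor 13981: 13981 = 11 * 31 * 41.
φ(13981) = 13981 · (1 − 1/11) · (1 − 1/31) · (1 − 1/41)
       = 13981 · 12000/13981 = 12000.

12000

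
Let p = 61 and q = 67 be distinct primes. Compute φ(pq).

3960

φ(61) = 61 − 1 = 60.
φ(67) = 67 − 1 = 66.
Multiply: 60 · 66 = 3960.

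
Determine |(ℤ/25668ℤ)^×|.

Factor 25668: 25668 = 2**2 · 3**2 · 23 · 31.
φ(2^2) = 2^1·(2−1) = 2·1 = 2.
φ(3^2) = 3^2 − 3^1 = 9 − 3 = 6.
φ(23) = 23 − 1 = 22.
φ(31) = 31 − 1 = 30.
Multiply: 2 · 6 · 22 · 30 = 7920.

7920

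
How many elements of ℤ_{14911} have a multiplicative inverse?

Prime factorization: 14911 = 13 * 31 * 37.
φ(14911) = 14911 · (1 − 1/13) · (1 − 1/31) · (1 − 1/37)
       = 14911 · 12960/14911 = 12960.

12960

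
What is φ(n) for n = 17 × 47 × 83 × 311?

18709120

φ(20624587) = 20624587 · (1 − 1/17) · (1 − 1/47) · (1 − 1/83) · (1 − 1/311)
       = 20624587 · 18709120/20624587 = 18709120.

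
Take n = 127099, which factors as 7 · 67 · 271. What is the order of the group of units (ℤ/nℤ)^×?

106920

φ(127099) = 127099 · (1 − 1/7) · (1 − 1/67) · (1 − 1/271)
       = 127099 · 106920/127099 = 106920.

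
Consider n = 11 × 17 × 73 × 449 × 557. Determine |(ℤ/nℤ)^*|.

φ(11) = 11 − 1 = 10.
φ(17) = 17 − 1 = 16.
φ(73) = 73 − 1 = 72.
φ(449) = 449 − 1 = 448.
φ(557) = 557 − 1 = 556.
φ(3414019543) = 10 × 16 × 72 × 448 × 556 = 2869493760.

2869493760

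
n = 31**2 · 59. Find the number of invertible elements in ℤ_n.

φ(56699) = 56699 · (1 − 1/31) · (1 − 1/59)
       = 56699 · 1740/1829 = 53940.

53940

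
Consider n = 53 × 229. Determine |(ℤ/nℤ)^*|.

11856

φ(53) = 53 − 1 = 52.
φ(229) = 229 − 1 = 228.
Since φ is multiplicative, φ(12137) = 52 · 228 = 11856.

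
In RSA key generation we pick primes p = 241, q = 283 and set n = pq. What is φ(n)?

φ(241) = 241 − 1 = 240.
φ(283) = 283 − 1 = 282.
Multiply: 240 · 282 = 67680.

67680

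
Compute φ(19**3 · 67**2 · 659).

18907074648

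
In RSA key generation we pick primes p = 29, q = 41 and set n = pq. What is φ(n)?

1120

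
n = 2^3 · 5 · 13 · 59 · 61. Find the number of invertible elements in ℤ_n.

φ(1871480) = 1871480 · (1 − 1/2) · (1 − 1/5) · (1 − 1/13) · (1 − 1/59) · (1 − 1/61)
       = 1871480 · 167040/467870 = 668160.

668160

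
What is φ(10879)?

9240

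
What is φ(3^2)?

φ(3^2) = 3^2 − 3^1 = 9 − 3 = 6.

6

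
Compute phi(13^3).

φ(13^3) = 13^3 − 13^2 = 2197 − 169 = 2028.

2028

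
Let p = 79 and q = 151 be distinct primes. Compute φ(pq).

11700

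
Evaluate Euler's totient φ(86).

42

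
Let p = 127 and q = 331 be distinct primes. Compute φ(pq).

41580

For distinct primes, φ(pq) = (p−1)(q−1) = 126 × 330 = 41580.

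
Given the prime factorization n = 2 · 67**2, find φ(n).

φ(8978) = 8978 · (1 − 1/2) · (1 − 1/67)
       = 8978 · 66/134 = 4422.

4422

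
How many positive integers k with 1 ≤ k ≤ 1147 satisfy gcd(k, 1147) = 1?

Prime factorization: 1147 = 31 × 37.
φ(31) = 31 − 1 = 30.
φ(37) = 37 − 1 = 36.
φ(1147) = 30 × 36 = 1080.

1080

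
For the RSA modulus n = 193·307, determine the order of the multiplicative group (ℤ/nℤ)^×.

φ(n) = (p − 1)(q − 1) = (193−1)(307−1) = 192·306 = 58752.

58752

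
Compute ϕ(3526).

First factor: 3526 = 2 × 41 × 43.
φ(3526) = 3526 · (1 − 1/2) · (1 − 1/41) · (1 − 1/43)
       = 3526 · 1680/3526 = 1680.

1680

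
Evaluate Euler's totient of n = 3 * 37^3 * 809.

φ(122934831) = 122934831 · (1 − 1/3) · (1 − 1/37) · (1 − 1/809)
       = 122934831 · 58176/89799 = 79642944.

79642944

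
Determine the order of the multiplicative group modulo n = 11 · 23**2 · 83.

φ(482977) = 482977 · (1 − 1/11) · (1 − 1/23) · (1 − 1/83)
       = 482977 · 18040/20999 = 414920.

414920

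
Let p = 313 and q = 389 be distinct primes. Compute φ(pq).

φ(121757) = 121757 · (1 − 1/313) · (1 − 1/389)
       = 121757 · 121056/121757 = 121056.

121056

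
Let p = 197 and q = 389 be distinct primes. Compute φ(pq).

φ(76633) = 76633 · (1 − 1/197) · (1 − 1/389)
       = 76633 · 76048/76633 = 76048.

76048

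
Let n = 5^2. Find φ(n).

20

φ(5^2) = 5^2 − 5^1 = 25 − 5 = 20.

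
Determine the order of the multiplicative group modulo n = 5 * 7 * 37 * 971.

φ(5) = 5 − 1 = 4.
φ(7) = 7 − 1 = 6.
φ(37) = 37 − 1 = 36.
φ(971) = 971 − 1 = 970.
Multiply: 4 · 6 · 36 · 970 = 838080.

838080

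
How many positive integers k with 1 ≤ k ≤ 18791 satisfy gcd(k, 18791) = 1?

Prime factorization: 18791 = 19 × 23 × 43.
φ(19) = 19 − 1 = 18.
φ(23) = 23 − 1 = 22.
φ(43) = 43 − 1 = 42.
Multiply: 18 · 22 · 42 = 16632.

16632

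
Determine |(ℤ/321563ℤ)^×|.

First factor: 321563 = 11 * 23 * 31 * 41.
φ(11) = 11 − 1 = 10.
φ(23) = 23 − 1 = 22.
φ(31) = 31 − 1 = 30.
φ(41) = 41 − 1 = 40.
φ(321563) = 10 × 22 × 30 × 40 = 264000.

264000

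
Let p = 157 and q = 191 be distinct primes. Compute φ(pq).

For distinct primes, φ(pq) = (p−1)(q−1) = 156 × 190 = 29640.

29640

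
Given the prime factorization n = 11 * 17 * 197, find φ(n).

φ(11) = 11 − 1 = 10.
φ(17) = 17 − 1 = 16.
φ(197) = 197 − 1 = 196.
Since φ is multiplicative, φ(36839) = 10 · 16 · 196 = 31360.

31360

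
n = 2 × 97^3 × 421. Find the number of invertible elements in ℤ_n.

φ(2) = 2 − 1 = 1.
φ(97^3) = 97^2·(97−1) = 9409·96 = 903264.
φ(421) = 421 − 1 = 420.
Since φ is multiplicative, φ(768470666) = 1 · 903264 · 420 = 379370880.

379370880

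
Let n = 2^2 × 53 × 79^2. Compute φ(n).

640848

φ(1323092) = 1323092 · (1 − 1/2) · (1 − 1/53) · (1 − 1/79)
       = 1323092 · 4056/8374 = 640848.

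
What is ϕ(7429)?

6336

First factor: 7429 = 17 · 19 · 23.
φ(7429) = 7429 · (1 − 1/17) · (1 − 1/19) · (1 − 1/23)
       = 7429 · 6336/7429 = 6336.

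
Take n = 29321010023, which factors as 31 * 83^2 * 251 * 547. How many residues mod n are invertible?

φ(31) = 31 − 1 = 30.
φ(83^2) = 83^1·(83−1) = 83·82 = 6806.
φ(251) = 251 − 1 = 250.
φ(547) = 547 − 1 = 546.
Multiply: 30 · 6806 · 250 · 546 = 27870570000.

27870570000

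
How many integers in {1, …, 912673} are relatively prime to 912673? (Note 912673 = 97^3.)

903264

φ(97^3) = 97^2·(97−1) = 9409·96 = 903264.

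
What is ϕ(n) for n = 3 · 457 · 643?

585504

φ(3) = 3 − 1 = 2.
φ(457) = 457 − 1 = 456.
φ(643) = 643 − 1 = 642.
Since φ is multiplicative, φ(881553) = 2 · 456 · 642 = 585504.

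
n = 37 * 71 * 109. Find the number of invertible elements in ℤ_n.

φ(37) = 37 − 1 = 36.
φ(71) = 71 − 1 = 70.
φ(109) = 109 − 1 = 108.
Multiply: 36 · 70 · 108 = 272160.

272160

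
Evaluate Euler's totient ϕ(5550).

1440

Factor 5550: 5550 = 2 * 3 * 5^2 * 37.
φ(2) = 2 − 1 = 1.
φ(3) = 3 − 1 = 2.
φ(5^2) = 5^2 − 5^1 = 25 − 5 = 20.
φ(37) = 37 − 1 = 36.
φ(5550) = 1 × 2 × 20 × 36 = 1440.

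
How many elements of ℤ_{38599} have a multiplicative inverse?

38599 = 11**3 × 29.
φ(38599) = 38599 · (1 − 1/11) · (1 − 1/29)
       = 38599 · 280/319 = 33880.

33880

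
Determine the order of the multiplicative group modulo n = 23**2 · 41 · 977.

19754240

φ(23^2) = 23^1·(23−1) = 23·22 = 506.
φ(41) = 41 − 1 = 40.
φ(977) = 977 − 1 = 976.
Multiply: 506 · 40 · 976 = 19754240.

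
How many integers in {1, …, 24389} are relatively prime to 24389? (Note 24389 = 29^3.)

23548

φ(24389) = 24389 · (1 − 1/29)
       = 24389 · 28/29 = 23548.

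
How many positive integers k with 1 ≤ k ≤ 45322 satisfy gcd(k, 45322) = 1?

45322 = 2 · 17 · 31 · 43.
φ(45322) = 45322 · (1 − 1/2) · (1 − 1/17) · (1 − 1/31) · (1 − 1/43)
       = 45322 · 20160/45322 = 20160.

20160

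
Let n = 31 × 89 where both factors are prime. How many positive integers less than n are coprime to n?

For distinct primes, φ(pq) = (p−1)(q−1) = 30 × 88 = 2640.

2640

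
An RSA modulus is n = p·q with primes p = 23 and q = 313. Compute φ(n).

6864

φ(23) = 23 − 1 = 22.
φ(313) = 313 − 1 = 312.
Multiply: 22 · 312 = 6864.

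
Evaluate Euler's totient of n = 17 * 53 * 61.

φ(54961) = 54961 · (1 − 1/17) · (1 − 1/53) · (1 − 1/61)
       = 54961 · 49920/54961 = 49920.

49920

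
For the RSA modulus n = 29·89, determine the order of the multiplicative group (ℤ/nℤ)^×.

2464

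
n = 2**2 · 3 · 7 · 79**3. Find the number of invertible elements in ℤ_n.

11683152

φ(41415276) = 41415276 · (1 − 1/2) · (1 − 1/3) · (1 − 1/7) · (1 − 1/79)
       = 41415276 · 936/3318 = 11683152.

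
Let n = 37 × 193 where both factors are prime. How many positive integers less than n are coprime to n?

For distinct primes, φ(pq) = (p−1)(q−1) = 36 × 192 = 6912.

6912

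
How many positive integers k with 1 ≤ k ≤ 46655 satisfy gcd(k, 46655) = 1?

30240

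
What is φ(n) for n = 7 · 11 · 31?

φ(7) = 7 − 1 = 6.
φ(11) = 11 − 1 = 10.
φ(31) = 31 − 1 = 30.
Multiply: 6 · 10 · 30 = 1800.

1800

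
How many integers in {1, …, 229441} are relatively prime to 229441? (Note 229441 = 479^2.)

φ(479^2) = 479^1·(479−1) = 479·478 = 228962.

228962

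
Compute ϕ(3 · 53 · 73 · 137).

1018368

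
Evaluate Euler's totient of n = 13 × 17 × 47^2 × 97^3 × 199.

74239802892288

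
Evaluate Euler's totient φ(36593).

33264

Prime factorization: 36593 = 23 · 37 · 43.
φ(36593) = 36593 · (1 − 1/23) · (1 − 1/37) · (1 − 1/43)
       = 36593 · 33264/36593 = 33264.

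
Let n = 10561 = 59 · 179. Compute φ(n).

10324

φ(10561) = 10561 · (1 − 1/59) · (1 − 1/179)
       = 10561 · 10324/10561 = 10324.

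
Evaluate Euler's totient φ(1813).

1512

Factor 1813: 1813 = 7^2 · 37.
φ(7^2) = 7^1·(7−1) = 7·6 = 42.
φ(37) = 37 − 1 = 36.
φ(1813) = 42 × 36 = 1512.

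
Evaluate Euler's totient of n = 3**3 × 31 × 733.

φ(3^3) = 3^3 − 3^2 = 27 − 9 = 18.
φ(31) = 31 − 1 = 30.
φ(733) = 733 − 1 = 732.
Multiply: 18 · 30 · 732 = 395280.

395280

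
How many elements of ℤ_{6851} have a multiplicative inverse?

First factor: 6851 = 13 · 17 · 31.
φ(6851) = 6851 · (1 − 1/13) · (1 − 1/17) · (1 − 1/31)
       = 6851 · 5760/6851 = 5760.

5760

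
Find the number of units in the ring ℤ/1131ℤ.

Factor 1131: 1131 = 3 × 13 × 29.
φ(3) = 3 − 1 = 2.
φ(13) = 13 − 1 = 12.
φ(29) = 29 − 1 = 28.
φ(1131) = 2 × 12 × 28 = 672.

672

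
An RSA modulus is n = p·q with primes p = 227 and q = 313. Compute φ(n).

φ(pq) = (p−1)(q−1) = 226 · 312 = 70512.

70512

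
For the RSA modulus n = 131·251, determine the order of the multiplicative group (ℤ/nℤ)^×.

32500

φ(32881) = 32881 · (1 − 1/131) · (1 − 1/251)
       = 32881 · 32500/32881 = 32500.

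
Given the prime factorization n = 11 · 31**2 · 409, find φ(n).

3794400

φ(4323539) = 4323539 · (1 − 1/11) · (1 − 1/31) · (1 − 1/409)
       = 4323539 · 122400/139469 = 3794400.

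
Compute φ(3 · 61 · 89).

10560

φ(3) = 3 − 1 = 2.
φ(61) = 61 − 1 = 60.
φ(89) = 89 − 1 = 88.
φ(16287) = 2 × 60 × 88 = 10560.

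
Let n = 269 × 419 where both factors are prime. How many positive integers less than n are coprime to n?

For distinct primes, φ(pq) = (p−1)(q−1) = 268 × 418 = 112024.

112024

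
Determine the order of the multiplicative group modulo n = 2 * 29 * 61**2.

102480

φ(2) = 2 − 1 = 1.
φ(29) = 29 − 1 = 28.
φ(61^2) = 61^1·(61−1) = 61·60 = 3660.
φ(215818) = 1 × 28 × 3660 = 102480.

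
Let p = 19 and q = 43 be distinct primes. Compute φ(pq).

φ(pq) = (p−1)(q−1) = 18 · 42 = 756.

756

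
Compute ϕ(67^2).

4422

φ(67^2) = 67^2 − 67^1 = 4489 − 67 = 4422.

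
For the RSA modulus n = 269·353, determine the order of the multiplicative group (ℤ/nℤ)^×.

94336

φ(94957) = 94957 · (1 − 1/269) · (1 − 1/353)
       = 94957 · 94336/94957 = 94336.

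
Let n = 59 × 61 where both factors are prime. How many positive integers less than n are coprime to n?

3480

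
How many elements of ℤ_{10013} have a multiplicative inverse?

First factor: 10013 = 17 × 19 × 31.
φ(17) = 17 − 1 = 16.
φ(19) = 19 − 1 = 18.
φ(31) = 31 − 1 = 30.
Multiply: 16 · 18 · 30 = 8640.

8640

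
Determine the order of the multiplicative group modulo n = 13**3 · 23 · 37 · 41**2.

2634128640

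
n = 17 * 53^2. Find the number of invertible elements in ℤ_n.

φ(47753) = 47753 · (1 − 1/17) · (1 − 1/53)
       = 47753 · 832/901 = 44096.

44096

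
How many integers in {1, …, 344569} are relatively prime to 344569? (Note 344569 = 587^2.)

φ(344569) = 344569 · (1 − 1/587)
       = 344569 · 586/587 = 343982.

343982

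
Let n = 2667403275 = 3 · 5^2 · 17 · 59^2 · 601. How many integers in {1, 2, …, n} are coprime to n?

1314048000

φ(2667403275) = 2667403275 · (1 − 1/3) · (1 − 1/5) · (1 − 1/17) · (1 − 1/59) · (1 − 1/601)
       = 2667403275 · 4454400/9042045 = 1314048000.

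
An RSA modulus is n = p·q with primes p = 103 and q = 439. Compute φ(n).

φ(n) = (p − 1)(q − 1) = (103−1)(439−1) = 102·438 = 44676.

44676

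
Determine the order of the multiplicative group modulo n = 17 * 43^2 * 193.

φ(17) = 17 − 1 = 16.
φ(43^2) = 43^1·(43−1) = 43·42 = 1806.
φ(193) = 193 − 1 = 192.
φ(6066569) = 16 × 1806 × 192 = 5548032.

5548032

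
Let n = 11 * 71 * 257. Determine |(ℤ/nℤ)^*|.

φ(11) = 11 − 1 = 10.
φ(71) = 71 − 1 = 70.
φ(257) = 257 − 1 = 256.
φ(200717) = 10 × 70 × 256 = 179200.

179200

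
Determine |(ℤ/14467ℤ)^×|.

12672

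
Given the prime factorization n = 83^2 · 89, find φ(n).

598928

φ(613121) = 613121 · (1 − 1/83) · (1 − 1/89)
       = 613121 · 7216/7387 = 598928.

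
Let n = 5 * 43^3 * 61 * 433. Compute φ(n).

φ(10500091955) = 10500091955 · (1 − 1/5) · (1 − 1/43) · (1 − 1/61) · (1 − 1/433)
       = 10500091955 · 4354560/5678795 = 8051581440.

8051581440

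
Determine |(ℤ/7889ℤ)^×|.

First factor: 7889 = 7^3 · 23.
φ(7^3) = 7^3 − 7^2 = 343 − 49 = 294.
φ(23) = 23 − 1 = 22.
φ(7889) = 294 × 22 = 6468.

6468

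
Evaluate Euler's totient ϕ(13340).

Prime factorization: 13340 = 2^2 × 5 × 23 × 29.
φ(13340) = 13340 · (1 − 1/2) · (1 − 1/5) · (1 − 1/23) · (1 − 1/29)
       = 13340 · 2464/6670 = 4928.

4928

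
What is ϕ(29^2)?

φ(841) = 841 · (1 − 1/29)
       = 841 · 28/29 = 812.

812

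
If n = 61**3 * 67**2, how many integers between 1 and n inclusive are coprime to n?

987255720

φ(61^3) = 61^2·(61−1) = 3721·60 = 223260.
φ(67^2) = 67^1·(67−1) = 67·66 = 4422.
Multiply: 223260 · 4422 = 987255720.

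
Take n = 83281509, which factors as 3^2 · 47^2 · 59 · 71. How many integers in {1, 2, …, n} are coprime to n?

52666320

φ(83281509) = 83281509 · (1 − 1/3) · (1 − 1/47) · (1 − 1/59) · (1 − 1/71)
       = 83281509 · 373520/590649 = 52666320.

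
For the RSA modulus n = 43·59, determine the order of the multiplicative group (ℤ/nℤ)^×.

φ(pq) = (p−1)(q−1) = 42 · 58 = 2436.

2436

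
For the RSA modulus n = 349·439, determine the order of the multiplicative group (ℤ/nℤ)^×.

152424

φ(153211) = 153211 · (1 − 1/349) · (1 − 1/439)
       = 153211 · 152424/153211 = 152424.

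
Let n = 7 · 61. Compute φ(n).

360

φ(427) = 427 · (1 − 1/7) · (1 − 1/61)
       = 427 · 360/427 = 360.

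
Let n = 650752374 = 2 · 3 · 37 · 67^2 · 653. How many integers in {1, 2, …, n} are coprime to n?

207586368

φ(2) = 2 − 1 = 1.
φ(3) = 3 − 1 = 2.
φ(37) = 37 − 1 = 36.
φ(67^2) = 67^1·(67−1) = 67·66 = 4422.
φ(653) = 653 − 1 = 652.
φ(650752374) = 1 × 2 × 36 × 4422 × 652 = 207586368.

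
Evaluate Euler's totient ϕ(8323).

6720

8323 = 7 × 29 × 41.
φ(8323) = 8323 · (1 − 1/7) · (1 − 1/29) · (1 − 1/41)
       = 8323 · 6720/8323 = 6720.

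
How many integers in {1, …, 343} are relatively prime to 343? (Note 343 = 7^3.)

294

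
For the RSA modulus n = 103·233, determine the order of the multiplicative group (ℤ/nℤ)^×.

23664

For distinct primes, φ(pq) = (p−1)(q−1) = 102 × 232 = 23664.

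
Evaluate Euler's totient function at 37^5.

φ(37^5) = 37^5 − 37^4 = 69343957 − 1874161 = 67469796.

67469796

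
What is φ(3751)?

3300

First factor: 3751 = 11**2 · 31.
φ(3751) = 3751 · (1 − 1/11) · (1 − 1/31)
       = 3751 · 300/341 = 3300.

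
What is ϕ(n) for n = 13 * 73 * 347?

298944

φ(329303) = 329303 · (1 − 1/13) · (1 − 1/73) · (1 − 1/347)
       = 329303 · 298944/329303 = 298944.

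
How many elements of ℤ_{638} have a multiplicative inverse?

280

Factor 638: 638 = 2 · 11 · 29.
φ(2) = 2 − 1 = 1.
φ(11) = 11 − 1 = 10.
φ(29) = 29 − 1 = 28.
φ(638) = 1 × 10 × 28 = 280.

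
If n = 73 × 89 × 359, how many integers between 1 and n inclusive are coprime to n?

2268288

φ(2332423) = 2332423 · (1 − 1/73) · (1 − 1/89) · (1 − 1/359)
       = 2332423 · 2268288/2332423 = 2268288.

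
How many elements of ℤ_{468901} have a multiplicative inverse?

399168

468901 = 19 · 23 · 29 · 37.
φ(19) = 19 − 1 = 18.
φ(23) = 23 − 1 = 22.
φ(29) = 29 − 1 = 28.
φ(37) = 37 − 1 = 36.
Since φ is multiplicative, φ(468901) = 18 · 22 · 28 · 36 = 399168.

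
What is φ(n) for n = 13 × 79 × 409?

φ(13) = 13 − 1 = 12.
φ(79) = 79 − 1 = 78.
φ(409) = 409 − 1 = 408.
Since φ is multiplicative, φ(420043) = 12 · 78 · 408 = 381888.

381888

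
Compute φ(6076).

2520

6076 = 2^2 · 7^2 · 31.
φ(6076) = 6076 · (1 − 1/2) · (1 − 1/7) · (1 − 1/31)
       = 6076 · 180/434 = 2520.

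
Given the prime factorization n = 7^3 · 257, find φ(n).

φ(88151) = 88151 · (1 − 1/7) · (1 − 1/257)
       = 88151 · 1536/1799 = 75264.

75264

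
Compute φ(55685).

36288

First factor: 55685 = 5 · 7 · 37 · 43.
φ(55685) = 55685 · (1 − 1/5) · (1 − 1/7) · (1 − 1/37) · (1 − 1/43)
       = 55685 · 36288/55685 = 36288.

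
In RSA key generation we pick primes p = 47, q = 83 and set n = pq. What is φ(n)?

3772

φ(n) = (p − 1)(q − 1) = (47−1)(83−1) = 46·82 = 3772.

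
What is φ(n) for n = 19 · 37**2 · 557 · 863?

11491025472

φ(19) = 19 − 1 = 18.
φ(37^2) = 37^1·(37−1) = 37·36 = 1332.
φ(557) = 557 − 1 = 556.
φ(863) = 863 − 1 = 862.
φ(12503253601) = 18 × 1332 × 556 × 862 = 11491025472.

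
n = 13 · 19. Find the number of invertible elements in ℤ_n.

φ(13) = 13 − 1 = 12.
φ(19) = 19 − 1 = 18.
Since φ is multiplicative, φ(247) = 12 · 18 = 216.

216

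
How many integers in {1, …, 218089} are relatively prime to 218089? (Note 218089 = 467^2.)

217622

φ(467^2) = 467^2 − 467^1 = 218089 − 467 = 217622.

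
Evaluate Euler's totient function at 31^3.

φ(29791) = 29791 · (1 − 1/31)
       = 29791 · 30/31 = 28830.

28830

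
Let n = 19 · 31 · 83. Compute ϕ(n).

φ(19) = 19 − 1 = 18.
φ(31) = 31 − 1 = 30.
φ(83) = 83 − 1 = 82.
Multiply: 18 · 30 · 82 = 44280.

44280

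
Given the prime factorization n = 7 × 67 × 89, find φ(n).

φ(7) = 7 − 1 = 6.
φ(67) = 67 − 1 = 66.
φ(89) = 89 − 1 = 88.
Since φ is multiplicative, φ(41741) = 6 · 66 · 88 = 34848.

34848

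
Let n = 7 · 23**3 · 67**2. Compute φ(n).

φ(382323641) = 382323641 · (1 − 1/7) · (1 − 1/23) · (1 − 1/67)
       = 382323641 · 8712/10787 = 308779416.

308779416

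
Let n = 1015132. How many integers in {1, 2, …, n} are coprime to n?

467856

First factor: 1015132 = 2^2 * 19^3 * 37.
φ(2^2) = 2^2 − 2^1 = 4 − 2 = 2.
φ(19^3) = 19^2·(19−1) = 361·18 = 6498.
φ(37) = 37 − 1 = 36.
Since φ is multiplicative, φ(1015132) = 2 · 6498 · 36 = 467856.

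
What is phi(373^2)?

138756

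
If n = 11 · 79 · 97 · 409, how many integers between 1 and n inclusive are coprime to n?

φ(34475837) = 34475837 · (1 − 1/11) · (1 − 1/79) · (1 − 1/97) · (1 − 1/409)
       = 34475837 · 30551040/34475837 = 30551040.

30551040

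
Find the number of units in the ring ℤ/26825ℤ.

20160

26825 = 5**2 · 29 · 37.
φ(26825) = 26825 · (1 − 1/5) · (1 − 1/29) · (1 − 1/37)
       = 26825 · 4032/5365 = 20160.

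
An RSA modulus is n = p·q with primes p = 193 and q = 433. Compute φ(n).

For distinct primes, φ(pq) = (p−1)(q−1) = 192 × 432 = 82944.

82944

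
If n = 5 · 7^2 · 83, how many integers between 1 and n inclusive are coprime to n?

13776

φ(20335) = 20335 · (1 − 1/5) · (1 − 1/7) · (1 − 1/83)
       = 20335 · 1968/2905 = 13776.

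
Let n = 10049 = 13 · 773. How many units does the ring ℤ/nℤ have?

φ(10049) = 10049 · (1 − 1/13) · (1 − 1/773)
       = 10049 · 9264/10049 = 9264.

9264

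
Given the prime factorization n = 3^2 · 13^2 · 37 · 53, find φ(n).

1752192

φ(3^2) = 3^1·(3−1) = 3·2 = 6.
φ(13^2) = 13^1·(13−1) = 13·12 = 156.
φ(37) = 37 − 1 = 36.
φ(53) = 53 − 1 = 52.
φ(2982681) = 6 × 156 × 36 × 52 = 1752192.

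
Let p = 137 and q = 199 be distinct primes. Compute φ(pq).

26928

φ(137) = 137 − 1 = 136.
φ(199) = 199 − 1 = 198.
Multiply: 136 · 198 = 26928.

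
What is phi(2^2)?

2

φ(4) = 4 · (1 − 1/2)
       = 4 · 1/2 = 2.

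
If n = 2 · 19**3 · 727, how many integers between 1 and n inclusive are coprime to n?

φ(9972986) = 9972986 · (1 − 1/2) · (1 − 1/19) · (1 − 1/727)
       = 9972986 · 13068/27626 = 4717548.

4717548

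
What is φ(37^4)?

φ(1874161) = 1874161 · (1 − 1/37)
       = 1874161 · 36/37 = 1823508.

1823508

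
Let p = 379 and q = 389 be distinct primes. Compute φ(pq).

φ(pq) = (p−1)(q−1) = 378 · 388 = 146664.

146664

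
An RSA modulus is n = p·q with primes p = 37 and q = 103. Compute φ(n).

3672

φ(pq) = (p−1)(q−1) = 36 · 102 = 3672.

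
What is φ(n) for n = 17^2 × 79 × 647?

φ(17^2) = 17^2 − 17^1 = 289 − 17 = 272.
φ(79) = 79 − 1 = 78.
φ(647) = 647 − 1 = 646.
φ(14771657) = 272 × 78 × 646 = 13705536.

13705536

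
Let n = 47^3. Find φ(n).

101614

φ(103823) = 103823 · (1 − 1/47)
       = 103823 · 46/47 = 101614.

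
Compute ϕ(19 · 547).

9828

φ(19) = 19 − 1 = 18.
φ(547) = 547 − 1 = 546.
Since φ is multiplicative, φ(10393) = 18 · 546 = 9828.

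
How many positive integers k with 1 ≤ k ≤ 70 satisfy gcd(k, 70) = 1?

24

70 = 2 · 5 · 7.
φ(2) = 2 − 1 = 1.
φ(5) = 5 − 1 = 4.
φ(7) = 7 − 1 = 6.
Since φ is multiplicative, φ(70) = 1 · 4 · 6 = 24.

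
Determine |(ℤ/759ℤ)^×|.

440

Factor 759: 759 = 3 · 11 · 23.
φ(3) = 3 − 1 = 2.
φ(11) = 11 − 1 = 10.
φ(23) = 23 − 1 = 22.
φ(759) = 2 × 10 × 22 = 440.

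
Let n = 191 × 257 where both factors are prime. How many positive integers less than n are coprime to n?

For distinct primes, φ(pq) = (p−1)(q−1) = 190 × 256 = 48640.

48640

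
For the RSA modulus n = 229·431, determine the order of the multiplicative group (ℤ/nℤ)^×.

98040

φ(229) = 229 − 1 = 228.
φ(431) = 431 − 1 = 430.
Since φ is multiplicative, φ(98699) = 228 · 430 = 98040.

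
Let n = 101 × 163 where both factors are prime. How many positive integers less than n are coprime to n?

φ(pq) = (p−1)(q−1) = 100 · 162 = 16200.

16200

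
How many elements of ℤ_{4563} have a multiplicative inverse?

First factor: 4563 = 3**3 · 13**2.
φ(4563) = 4563 · (1 − 1/3) · (1 − 1/13)
       = 4563 · 24/39 = 2808.

2808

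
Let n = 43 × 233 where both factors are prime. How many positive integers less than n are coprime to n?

φ(43) = 43 − 1 = 42.
φ(233) = 233 − 1 = 232.
Since φ is multiplicative, φ(10019) = 42 · 232 = 9744.

9744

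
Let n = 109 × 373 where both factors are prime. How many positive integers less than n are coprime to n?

For distinct primes, φ(pq) = (p−1)(q−1) = 108 × 372 = 40176.

40176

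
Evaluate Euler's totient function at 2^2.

2

φ(4) = 4 · (1 − 1/2)
       = 4 · 1/2 = 2.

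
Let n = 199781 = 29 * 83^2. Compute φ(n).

190568

φ(199781) = 199781 · (1 − 1/29) · (1 − 1/83)
       = 199781 · 2296/2407 = 190568.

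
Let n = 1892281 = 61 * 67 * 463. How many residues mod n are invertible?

φ(1892281) = 1892281 · (1 − 1/61) · (1 − 1/67) · (1 − 1/463)
       = 1892281 · 1829520/1892281 = 1829520.

1829520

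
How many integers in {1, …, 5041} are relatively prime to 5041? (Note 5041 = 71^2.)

φ(71^2) = 71^2 − 71^1 = 5041 − 71 = 4970.

4970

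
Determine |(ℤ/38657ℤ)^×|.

Prime factorization: 38657 = 29 × 31 × 43.
φ(29) = 29 − 1 = 28.
φ(31) = 31 − 1 = 30.
φ(43) = 43 − 1 = 42.
Multiply: 28 · 30 · 42 = 35280.

35280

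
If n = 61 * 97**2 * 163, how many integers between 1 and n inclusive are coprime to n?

90512640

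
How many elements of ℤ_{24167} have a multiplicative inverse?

20280

24167 = 11 * 13**3.
φ(11) = 11 − 1 = 10.
φ(13^3) = 13^3 − 13^2 = 2197 − 169 = 2028.
φ(24167) = 10 × 2028 = 20280.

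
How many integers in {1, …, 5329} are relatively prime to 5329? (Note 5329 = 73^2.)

φ(5329) = 5329 · (1 − 1/73)
       = 5329 · 72/73 = 5256.

5256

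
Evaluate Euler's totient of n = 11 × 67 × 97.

63360

φ(71489) = 71489 · (1 − 1/11) · (1 − 1/67) · (1 − 1/97)
       = 71489 · 63360/71489 = 63360.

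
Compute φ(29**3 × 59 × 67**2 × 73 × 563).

φ(29^3) = 29^3 − 29^2 = 24389 − 841 = 23548.
φ(59) = 59 − 1 = 58.
φ(67^2) = 67^1·(67−1) = 67·66 = 4422.
φ(73) = 73 − 1 = 72.
φ(563) = 563 − 1 = 562.
φ(265476978251861) = 23548 × 58 × 4422 × 72 × 562 = 244382200457472.

244382200457472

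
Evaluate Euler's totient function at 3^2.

6

φ(9) = 9 · (1 − 1/3)
       = 9 · 2/3 = 6.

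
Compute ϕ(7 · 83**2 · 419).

17069448

φ(7) = 7 − 1 = 6.
φ(83^2) = 83^1·(83−1) = 83·82 = 6806.
φ(419) = 419 − 1 = 418.
Multiply: 6 · 6806 · 418 = 17069448.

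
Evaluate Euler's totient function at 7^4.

2058

φ(2401) = 2401 · (1 − 1/7)
       = 2401 · 6/7 = 2058.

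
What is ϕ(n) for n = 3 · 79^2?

φ(18723) = 18723 · (1 − 1/3) · (1 − 1/79)
       = 18723 · 156/237 = 12324.

12324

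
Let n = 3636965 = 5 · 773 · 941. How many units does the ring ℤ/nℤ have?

φ(5) = 5 − 1 = 4.
φ(773) = 773 − 1 = 772.
φ(941) = 941 − 1 = 940.
Since φ is multiplicative, φ(3636965) = 4 · 772 · 940 = 2902720.

2902720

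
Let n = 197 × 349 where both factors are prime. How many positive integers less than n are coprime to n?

68208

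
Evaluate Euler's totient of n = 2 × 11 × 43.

420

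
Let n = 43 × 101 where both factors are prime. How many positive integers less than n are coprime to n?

φ(43) = 43 − 1 = 42.
φ(101) = 101 − 1 = 100.
Multiply: 42 · 100 = 4200.

4200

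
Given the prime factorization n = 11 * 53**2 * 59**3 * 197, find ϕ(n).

1090604540480

φ(1250163127037) = 1250163127037 · (1 − 1/11) · (1 − 1/53) · (1 − 1/59) · (1 − 1/197)
       = 1250163127037 · 5911360/6776209 = 1090604540480.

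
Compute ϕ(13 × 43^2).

21672

φ(24037) = 24037 · (1 − 1/13) · (1 − 1/43)
       = 24037 · 504/559 = 21672.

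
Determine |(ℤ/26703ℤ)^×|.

16632

Factor 26703: 26703 = 3**3 · 23 · 43.
φ(26703) = 26703 · (1 − 1/3) · (1 − 1/23) · (1 − 1/43)
       = 26703 · 1848/2967 = 16632.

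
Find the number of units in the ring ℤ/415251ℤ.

415251 = 3**2 * 29 * 37 * 43.
φ(3^2) = 3^1·(3−1) = 3·2 = 6.
φ(29) = 29 − 1 = 28.
φ(37) = 37 − 1 = 36.
φ(43) = 43 − 1 = 42.
Since φ is multiplicative, φ(415251) = 6 · 28 · 36 · 42 = 254016.

254016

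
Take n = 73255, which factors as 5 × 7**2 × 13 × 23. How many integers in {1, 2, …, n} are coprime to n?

44352

φ(5) = 5 − 1 = 4.
φ(7^2) = 7^2 − 7^1 = 49 − 7 = 42.
φ(13) = 13 − 1 = 12.
φ(23) = 23 − 1 = 22.
Since φ is multiplicative, φ(73255) = 4 · 42 · 12 · 22 = 44352.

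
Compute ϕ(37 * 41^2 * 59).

3424320

φ(3669623) = 3669623 · (1 − 1/37) · (1 − 1/41) · (1 − 1/59)
       = 3669623 · 83520/89503 = 3424320.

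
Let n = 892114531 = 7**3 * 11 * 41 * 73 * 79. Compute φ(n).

φ(892114531) = 892114531 · (1 − 1/7) · (1 − 1/11) · (1 − 1/41) · (1 − 1/73) · (1 − 1/79)
       = 892114531 · 13478400/18206419 = 660441600.

660441600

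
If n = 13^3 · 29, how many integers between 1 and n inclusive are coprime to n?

56784

φ(13^3) = 13^3 − 13^2 = 2197 − 169 = 2028.
φ(29) = 29 − 1 = 28.
Since φ is multiplicative, φ(63713) = 2028 · 28 = 56784.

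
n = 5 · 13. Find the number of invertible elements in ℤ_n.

48

φ(5) = 5 − 1 = 4.
φ(13) = 13 − 1 = 12.
Multiply: 4 · 12 = 48.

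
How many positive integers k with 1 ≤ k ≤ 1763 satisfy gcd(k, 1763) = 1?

Factor 1763: 1763 = 41 * 43.
φ(1763) = 1763 · (1 − 1/41) · (1 − 1/43)
       = 1763 · 1680/1763 = 1680.

1680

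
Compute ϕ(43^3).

φ(43^3) = 43^2·(43−1) = 1849·42 = 77658.

77658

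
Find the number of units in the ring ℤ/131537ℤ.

99792

131537 = 7 × 19 × 23 × 43.
φ(131537) = 131537 · (1 − 1/7) · (1 − 1/19) · (1 − 1/23) · (1 − 1/43)
       = 131537 · 99792/131537 = 99792.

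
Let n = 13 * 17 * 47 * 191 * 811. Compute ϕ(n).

φ(1608956687) = 1608956687 · (1 − 1/13) · (1 − 1/17) · (1 − 1/47) · (1 − 1/191) · (1 − 1/811)
       = 1608956687 · 1359244800/1608956687 = 1359244800.

1359244800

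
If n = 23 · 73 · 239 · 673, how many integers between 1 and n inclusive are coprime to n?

253338624

φ(23) = 23 − 1 = 22.
φ(73) = 73 − 1 = 72.
φ(239) = 239 − 1 = 238.
φ(673) = 673 − 1 = 672.
Multiply: 22 · 72 · 238 · 672 = 253338624.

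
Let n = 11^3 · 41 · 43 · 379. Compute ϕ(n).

768398400

φ(11^3) = 11^3 − 11^2 = 1331 − 121 = 1210.
φ(41) = 41 − 1 = 40.
φ(43) = 43 − 1 = 42.
φ(379) = 379 − 1 = 378.
φ(889343587) = 1210 × 40 × 42 × 378 = 768398400.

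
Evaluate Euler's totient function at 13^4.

26364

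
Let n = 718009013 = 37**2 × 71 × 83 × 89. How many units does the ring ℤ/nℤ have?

672819840

φ(37^2) = 37^2 − 37^1 = 1369 − 37 = 1332.
φ(71) = 71 − 1 = 70.
φ(83) = 83 − 1 = 82.
φ(89) = 89 − 1 = 88.
Since φ is multiplicative, φ(718009013) = 1332 · 70 · 82 · 88 = 672819840.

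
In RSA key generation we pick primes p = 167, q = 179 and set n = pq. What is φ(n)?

φ(167) = 167 − 1 = 166.
φ(179) = 179 − 1 = 178.
Multiply: 166 · 178 = 29548.

29548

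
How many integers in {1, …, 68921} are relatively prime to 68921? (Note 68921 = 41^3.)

φ(41^3) = 41^2·(41−1) = 1681·40 = 67240.

67240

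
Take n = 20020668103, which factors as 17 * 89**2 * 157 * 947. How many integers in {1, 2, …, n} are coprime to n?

φ(20020668103) = 20020668103 · (1 − 1/17) · (1 − 1/89) · (1 − 1/157) · (1 − 1/947)
       = 20020668103 · 207787008/224951327 = 18493043712.

18493043712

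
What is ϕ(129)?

129 = 3 · 43.
φ(129) = 129 · (1 − 1/3) · (1 − 1/43)
       = 129 · 84/129 = 84.

84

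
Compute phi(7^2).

42

φ(49) = 49 · (1 − 1/7)
       = 49 · 6/7 = 42.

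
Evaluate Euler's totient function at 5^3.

φ(5^3) = 5^3 − 5^2 = 125 − 25 = 100.

100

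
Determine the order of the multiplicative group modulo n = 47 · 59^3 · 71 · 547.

354960911760

φ(47) = 47 − 1 = 46.
φ(59^3) = 59^2·(59−1) = 3481·58 = 201898.
φ(71) = 71 − 1 = 70.
φ(547) = 547 − 1 = 546.
φ(374886298481) = 46 × 201898 × 70 × 546 = 354960911760.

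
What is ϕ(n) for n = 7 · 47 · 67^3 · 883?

72122572368

φ(87373756841) = 87373756841 · (1 − 1/7) · (1 − 1/47) · (1 − 1/67) · (1 − 1/883)
       = 87373756841 · 16066512/19463969 = 72122572368.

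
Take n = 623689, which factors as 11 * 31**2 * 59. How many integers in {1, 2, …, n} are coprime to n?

539400

φ(623689) = 623689 · (1 − 1/11) · (1 − 1/31) · (1 − 1/59)
       = 623689 · 17400/20119 = 539400.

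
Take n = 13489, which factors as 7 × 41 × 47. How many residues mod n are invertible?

φ(7) = 7 − 1 = 6.
φ(41) = 41 − 1 = 40.
φ(47) = 47 − 1 = 46.
φ(13489) = 6 × 40 × 46 = 11040.

11040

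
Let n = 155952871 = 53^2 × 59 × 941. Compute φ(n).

150257120

φ(53^2) = 53^2 − 53^1 = 2809 − 53 = 2756.
φ(59) = 59 − 1 = 58.
φ(941) = 941 − 1 = 940.
Since φ is multiplicative, φ(155952871) = 2756 · 58 · 940 = 150257120.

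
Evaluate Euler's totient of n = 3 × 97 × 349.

66816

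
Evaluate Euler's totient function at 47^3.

101614

φ(47^3) = 47^3 − 47^2 = 103823 − 2209 = 101614.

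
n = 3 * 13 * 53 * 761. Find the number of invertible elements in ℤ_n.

φ(1572987) = 1572987 · (1 − 1/3) · (1 − 1/13) · (1 − 1/53) · (1 − 1/761)
       = 1572987 · 948480/1572987 = 948480.

948480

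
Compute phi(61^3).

223260

φ(61^3) = 61^2·(61−1) = 3721·60 = 223260.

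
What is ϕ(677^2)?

φ(677^2) = 677^2 − 677^1 = 458329 − 677 = 457652.

457652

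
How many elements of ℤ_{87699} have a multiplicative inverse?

52800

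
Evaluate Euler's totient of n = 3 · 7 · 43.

504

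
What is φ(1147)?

Prime factorization: 1147 = 31 × 37.
φ(31) = 31 − 1 = 30.
φ(37) = 37 − 1 = 36.
φ(1147) = 30 × 36 = 1080.

1080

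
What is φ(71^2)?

4970

φ(71^2) = 71^1·(71−1) = 71·70 = 4970.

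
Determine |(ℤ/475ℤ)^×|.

360

Factor 475: 475 = 5^2 · 19.
φ(5^2) = 5^2 − 5^1 = 25 − 5 = 20.
φ(19) = 19 − 1 = 18.
Multiply: 20 · 18 = 360.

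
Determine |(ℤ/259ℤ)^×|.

216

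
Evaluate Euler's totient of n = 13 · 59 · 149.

103008

φ(114283) = 114283 · (1 − 1/13) · (1 − 1/59) · (1 − 1/149)
       = 114283 · 103008/114283 = 103008.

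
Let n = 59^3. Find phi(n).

φ(205379) = 205379 · (1 − 1/59)
       = 205379 · 58/59 = 201898.

201898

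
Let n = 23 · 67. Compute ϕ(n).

1452

φ(1541) = 1541 · (1 − 1/23) · (1 − 1/67)
       = 1541 · 1452/1541 = 1452.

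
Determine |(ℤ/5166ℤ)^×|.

1440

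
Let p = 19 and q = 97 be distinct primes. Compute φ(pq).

1728

φ(19) = 19 − 1 = 18.
φ(97) = 97 − 1 = 96.
φ(1843) = 18 × 96 = 1728.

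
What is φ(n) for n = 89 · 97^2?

φ(89) = 89 − 1 = 88.
φ(97^2) = 97^1·(97−1) = 97·96 = 9312.
φ(837401) = 88 × 9312 = 819456.

819456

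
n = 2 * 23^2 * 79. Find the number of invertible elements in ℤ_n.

39468

φ(83582) = 83582 · (1 − 1/2) · (1 − 1/23) · (1 − 1/79)
       = 83582 · 1716/3634 = 39468.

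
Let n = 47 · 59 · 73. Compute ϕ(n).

192096

φ(47) = 47 − 1 = 46.
φ(59) = 59 − 1 = 58.
φ(73) = 73 − 1 = 72.
φ(202429) = 46 × 58 × 72 = 192096.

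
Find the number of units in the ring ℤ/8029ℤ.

6480

First factor: 8029 = 7 · 31 · 37.
φ(8029) = 8029 · (1 − 1/7) · (1 − 1/31) · (1 − 1/37)
       = 8029 · 6480/8029 = 6480.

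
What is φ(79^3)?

φ(493039) = 493039 · (1 − 1/79)
       = 493039 · 78/79 = 486798.

486798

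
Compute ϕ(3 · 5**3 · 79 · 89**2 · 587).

φ(137745199875) = 137745199875 · (1 − 1/3) · (1 − 1/5) · (1 − 1/79) · (1 − 1/89) · (1 − 1/587)
       = 137745199875 · 32178432/61907955 = 71597011200.

71597011200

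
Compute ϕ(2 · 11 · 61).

φ(2) = 2 − 1 = 1.
φ(11) = 11 − 1 = 10.
φ(61) = 61 − 1 = 60.
Since φ is multiplicative, φ(1342) = 1 · 10 · 60 = 600.

600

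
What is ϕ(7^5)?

φ(7^5) = 7^5 − 7^4 = 16807 − 2401 = 14406.

14406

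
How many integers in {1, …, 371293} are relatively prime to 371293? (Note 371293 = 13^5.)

342732

φ(371293) = 371293 · (1 − 1/13)
       = 371293 · 12/13 = 342732.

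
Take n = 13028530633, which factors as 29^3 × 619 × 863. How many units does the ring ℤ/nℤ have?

φ(13028530633) = 13028530633 · (1 − 1/29) · (1 − 1/619) · (1 − 1/863)
       = 13028530633 · 14916048/15491713 = 12544396368.

12544396368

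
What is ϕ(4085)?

4085 = 5 · 19 · 43.
φ(4085) = 4085 · (1 − 1/5) · (1 − 1/19) · (1 − 1/43)
       = 4085 · 3024/4085 = 3024.

3024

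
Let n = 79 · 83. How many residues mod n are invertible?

φ(79) = 79 − 1 = 78.
φ(83) = 83 − 1 = 82.
φ(6557) = 78 × 82 = 6396.

6396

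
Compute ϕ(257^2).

65792

φ(66049) = 66049 · (1 − 1/257)
       = 66049 · 256/257 = 65792.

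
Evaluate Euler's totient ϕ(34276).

14400

34276 = 2**2 · 11 · 19 · 41.
φ(2^2) = 2^1·(2−1) = 2·1 = 2.
φ(11) = 11 − 1 = 10.
φ(19) = 19 − 1 = 18.
φ(41) = 41 − 1 = 40.
Since φ is multiplicative, φ(34276) = 2 · 10 · 18 · 40 = 14400.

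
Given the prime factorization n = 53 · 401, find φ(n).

20800

φ(53) = 53 − 1 = 52.
φ(401) = 401 − 1 = 400.
Multiply: 52 · 400 = 20800.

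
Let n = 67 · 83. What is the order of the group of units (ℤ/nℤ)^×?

5412

φ(67) = 67 − 1 = 66.
φ(83) = 83 − 1 = 82.
Multiply: 66 · 82 = 5412.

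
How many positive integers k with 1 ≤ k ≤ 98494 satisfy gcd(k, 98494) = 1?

Factor 98494: 98494 = 2 · 11^3 · 37.
φ(2) = 2 − 1 = 1.
φ(11^3) = 11^2·(11−1) = 121·10 = 1210.
φ(37) = 37 − 1 = 36.
Since φ is multiplicative, φ(98494) = 1 · 1210 · 36 = 43560.

43560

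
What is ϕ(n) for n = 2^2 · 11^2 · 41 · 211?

1848000

φ(2^2) = 2^2 − 2^1 = 4 − 2 = 2.
φ(11^2) = 11^1·(11−1) = 11·10 = 110.
φ(41) = 41 − 1 = 40.
φ(211) = 211 − 1 = 210.
Since φ is multiplicative, φ(4187084) = 2 · 110 · 40 · 210 = 1848000.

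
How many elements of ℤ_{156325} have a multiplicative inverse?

Factor 156325: 156325 = 5**2 × 13**2 × 37.
φ(5^2) = 5^1·(5−1) = 5·4 = 20.
φ(13^2) = 13^2 − 13^1 = 169 − 13 = 156.
φ(37) = 37 − 1 = 36.
φ(156325) = 20 × 156 × 36 = 112320.

112320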